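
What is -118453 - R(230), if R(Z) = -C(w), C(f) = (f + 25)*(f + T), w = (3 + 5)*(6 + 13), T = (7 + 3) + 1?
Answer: -89602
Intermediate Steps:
T = 11 (T = 10 + 1 = 11)
w = 152 (w = 8*19 = 152)
C(f) = (11 + f)*(25 + f) (C(f) = (f + 25)*(f + 11) = (25 + f)*(11 + f) = (11 + f)*(25 + f))
R(Z) = -28851 (R(Z) = -(275 + 152² + 36*152) = -(275 + 23104 + 5472) = -1*28851 = -28851)
-118453 - R(230) = -118453 - 1*(-28851) = -118453 + 28851 = -89602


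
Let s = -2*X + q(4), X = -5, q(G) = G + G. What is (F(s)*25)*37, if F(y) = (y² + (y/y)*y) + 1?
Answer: 317275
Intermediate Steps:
q(G) = 2*G
s = 18 (s = -2*(-5) + 2*4 = 10 + 8 = 18)
F(y) = 1 + y + y² (F(y) = (y² + 1*y) + 1 = (y² + y) + 1 = (y + y²) + 1 = 1 + y + y²)
(F(s)*25)*37 = ((1 + 18 + 18²)*25)*37 = ((1 + 18 + 324)*25)*37 = (343*25)*37 = 8575*37 = 317275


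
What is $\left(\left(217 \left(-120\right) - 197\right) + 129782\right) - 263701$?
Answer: $-160156$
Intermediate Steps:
$\left(\left(217 \left(-120\right) - 197\right) + 129782\right) - 263701 = \left(\left(-26040 - 197\right) + 129782\right) - 263701 = \left(-26237 + 129782\right) - 263701 = 103545 - 263701 = -160156$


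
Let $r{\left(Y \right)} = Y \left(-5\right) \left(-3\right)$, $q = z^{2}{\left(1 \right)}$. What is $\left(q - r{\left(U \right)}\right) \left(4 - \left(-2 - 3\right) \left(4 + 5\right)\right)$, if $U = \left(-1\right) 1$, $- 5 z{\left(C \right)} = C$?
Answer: $\frac{18424}{25} \approx 736.96$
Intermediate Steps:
$z{\left(C \right)} = - \frac{C}{5}$
$q = \frac{1}{25}$ ($q = \left(\left(- \frac{1}{5}\right) 1\right)^{2} = \left(- \frac{1}{5}\right)^{2} = \frac{1}{25} \approx 0.04$)
$U = -1$
$r{\left(Y \right)} = 15 Y$ ($r{\left(Y \right)} = - 5 Y \left(-3\right) = 15 Y$)
$\left(q - r{\left(U \right)}\right) \left(4 - \left(-2 - 3\right) \left(4 + 5\right)\right) = \left(\frac{1}{25} - 15 \left(-1\right)\right) \left(4 - \left(-2 - 3\right) \left(4 + 5\right)\right) = \left(\frac{1}{25} - -15\right) \left(4 - \left(-5\right) 9\right) = \left(\frac{1}{25} + 15\right) \left(4 - -45\right) = \frac{376 \left(4 + 45\right)}{25} = \frac{376}{25} \cdot 49 = \frac{18424}{25}$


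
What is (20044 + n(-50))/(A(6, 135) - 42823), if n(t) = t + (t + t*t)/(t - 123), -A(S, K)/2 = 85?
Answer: -3456512/7437789 ≈ -0.46472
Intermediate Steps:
A(S, K) = -170 (A(S, K) = -2*85 = -170)
n(t) = t + (t + t²)/(-123 + t)
(20044 + n(-50))/(A(6, 135) - 42823) = (20044 + 2*(-50)*(-61 - 50)/(-123 - 50))/(-170 - 42823) = (20044 + 2*(-50)*(-111)/(-173))/(-42993) = (20044 + 2*(-50)*(-1/173)*(-111))*(-1/42993) = (20044 - 11100/173)*(-1/42993) = (3456512/173)*(-1/42993) = -3456512/7437789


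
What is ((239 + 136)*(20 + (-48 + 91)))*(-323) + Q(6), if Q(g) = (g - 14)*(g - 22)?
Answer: -7630747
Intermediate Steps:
Q(g) = (-22 + g)*(-14 + g) (Q(g) = (-14 + g)*(-22 + g) = (-22 + g)*(-14 + g))
((239 + 136)*(20 + (-48 + 91)))*(-323) + Q(6) = ((239 + 136)*(20 + (-48 + 91)))*(-323) + (308 + 6² - 36*6) = (375*(20 + 43))*(-323) + (308 + 36 - 216) = (375*63)*(-323) + 128 = 23625*(-323) + 128 = -7630875 + 128 = -7630747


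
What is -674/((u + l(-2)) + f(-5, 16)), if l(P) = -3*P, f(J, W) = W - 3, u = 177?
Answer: -337/98 ≈ -3.4388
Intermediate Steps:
f(J, W) = -3 + W
-674/((u + l(-2)) + f(-5, 16)) = -674/((177 - 3*(-2)) + (-3 + 16)) = -674/((177 + 6) + 13) = -674/(183 + 13) = -674/196 = -674*1/196 = -337/98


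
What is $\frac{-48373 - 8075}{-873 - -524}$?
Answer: $\frac{56448}{349} \approx 161.74$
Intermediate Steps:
$\frac{-48373 - 8075}{-873 - -524} = - \frac{56448}{-873 + 524} = - \frac{56448}{-349} = \left(-56448\right) \left(- \frac{1}{349}\right) = \frac{56448}{349}$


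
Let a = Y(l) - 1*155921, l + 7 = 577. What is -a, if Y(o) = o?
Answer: 155351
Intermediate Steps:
l = 570 (l = -7 + 577 = 570)
a = -155351 (a = 570 - 1*155921 = 570 - 155921 = -155351)
-a = -1*(-155351) = 155351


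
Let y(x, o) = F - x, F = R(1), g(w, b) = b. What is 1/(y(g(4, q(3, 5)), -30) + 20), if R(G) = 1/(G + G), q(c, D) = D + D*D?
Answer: -2/19 ≈ -0.10526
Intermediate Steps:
q(c, D) = D + D**2
R(G) = 1/(2*G)
F = 1/2 (F = (1/2)/1 = (1/2)*1 = 1/2 ≈ 0.50000)
y(x, o) = 1/2 - x
1/(y(g(4, q(3, 5)), -30) + 20) = 1/((1/2 - 5*(1 + 5)) + 20) = 1/((1/2 - 5*6) + 20) = 1/((1/2 - 1*30) + 20) = 1/((1/2 - 30) + 20) = 1/(-59/2 + 20) = 1/(-19/2) = -2/19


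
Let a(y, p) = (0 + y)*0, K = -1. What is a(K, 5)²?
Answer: 0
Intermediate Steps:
a(y, p) = 0 (a(y, p) = y*0 = 0)
a(K, 5)² = 0² = 0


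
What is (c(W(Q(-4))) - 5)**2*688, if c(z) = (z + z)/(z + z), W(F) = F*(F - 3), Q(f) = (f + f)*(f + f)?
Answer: 11008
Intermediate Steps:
Q(f) = 4*f**2 (Q(f) = (2*f)*(2*f) = 4*f**2)
W(F) = F*(-3 + F)
c(z) = 1 (c(z) = (2*z)/((2*z)) = (2*z)*(1/(2*z)) = 1)
(c(W(Q(-4))) - 5)**2*688 = (1 - 5)**2*688 = (-4)**2*688 = 16*688 = 11008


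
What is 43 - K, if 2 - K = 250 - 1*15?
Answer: 276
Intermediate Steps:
K = -233 (K = 2 - (250 - 1*15) = 2 - (250 - 15) = 2 - 1*235 = 2 - 235 = -233)
43 - K = 43 - 1*(-233) = 43 + 233 = 276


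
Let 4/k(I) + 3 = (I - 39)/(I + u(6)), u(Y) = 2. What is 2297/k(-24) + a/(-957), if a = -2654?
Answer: -578285/7656 ≈ -75.534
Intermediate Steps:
k(I) = 4/(-3 + (-39 + I)/(2 + I)) (k(I) = 4/(-3 + (I - 39)/(I + 2)) = 4/(-3 + (-39 + I)/(2 + I)))
2297/k(-24) + a/(-957) = 2297/((4*(-2 - 1*(-24))/(45 + 2*(-24)))) - 2654/(-957) = 2297/((4*(-2 + 24)/(45 - 48))) - 2654*(-1/957) = 2297/((4*22/(-3))) + 2654/957 = 2297/((4*(-⅓)*22)) + 2654/957 = 2297/(-88/3) + 2654/957 = 2297*(-3/88) + 2654/957 = -6891/88 + 2654/957 = -578285/7656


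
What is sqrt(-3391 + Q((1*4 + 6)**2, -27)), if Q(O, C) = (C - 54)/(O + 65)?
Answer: 2*I*sqrt(2564815)/55 ≈ 58.237*I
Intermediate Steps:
Q(O, C) = (-54 + C)/(65 + O)
sqrt(-3391 + Q((1*4 + 6)**2, -27)) = sqrt(-3391 + (-54 - 27)/(65 + (1*4 + 6)**2)) = sqrt(-3391 - 81/(65 + (4 + 6)**2)) = sqrt(-3391 - 81/(65 + 10**2)) = sqrt(-3391 - 81/(65 + 100)) = sqrt(-3391 - 81/165) = sqrt(-3391 + (1/165)*(-81)) = sqrt(-3391 - 27/55) = sqrt(-186532/55) = 2*I*sqrt(2564815)/55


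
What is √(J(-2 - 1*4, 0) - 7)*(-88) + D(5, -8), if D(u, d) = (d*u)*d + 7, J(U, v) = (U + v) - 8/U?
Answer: 327 - 88*I*√105/3 ≈ 327.0 - 300.58*I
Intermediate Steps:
J(U, v) = U + v - 8/U
D(u, d) = 7 + u*d² (D(u, d) = u*d² + 7 = 7 + u*d²)
√(J(-2 - 1*4, 0) - 7)*(-88) + D(5, -8) = √(((-2 - 1*4) + 0 - 8/(-2 - 1*4)) - 7)*(-88) + (7 + 5*(-8)²) = √(((-2 - 4) + 0 - 8/(-2 - 4)) - 7)*(-88) + (7 + 5*64) = √((-6 + 0 - 8/(-6)) - 7)*(-88) + (7 + 320) = √((-6 + 0 - 8*(-⅙)) - 7)*(-88) + 327 = √((-6 + 0 + 4/3) - 7)*(-88) + 327 = √(-14/3 - 7)*(-88) + 327 = √(-35/3)*(-88) + 327 = (I*√105/3)*(-88) + 327 = -88*I*√105/3 + 327 = 327 - 88*I*√105/3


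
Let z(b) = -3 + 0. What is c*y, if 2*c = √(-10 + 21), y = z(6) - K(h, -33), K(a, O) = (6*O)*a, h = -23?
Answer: -4557*√11/2 ≈ -7556.9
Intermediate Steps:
K(a, O) = 6*O*a
z(b) = -3
y = -4557 (y = -3 - 6*(-33)*(-23) = -3 - 1*4554 = -3 - 4554 = -4557)
c = √11/2 (c = √(-10 + 21)/2 = √11/2 ≈ 1.6583)
c*y = (√11/2)*(-4557) = -4557*√11/2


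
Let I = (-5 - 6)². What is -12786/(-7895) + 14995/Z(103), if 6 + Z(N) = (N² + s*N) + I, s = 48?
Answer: 318716573/123698860 ≈ 2.5766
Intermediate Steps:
I = 121 (I = (-11)² = 121)
Z(N) = 115 + N² + 48*N (Z(N) = -6 + ((N² + 48*N) + 121) = -6 + (121 + N² + 48*N) = 115 + N² + 48*N)
-12786/(-7895) + 14995/Z(103) = -12786/(-7895) + 14995/(115 + 103² + 48*103) = -12786*(-1/7895) + 14995/(115 + 10609 + 4944) = 12786/7895 + 14995/15668 = 318716573/123698860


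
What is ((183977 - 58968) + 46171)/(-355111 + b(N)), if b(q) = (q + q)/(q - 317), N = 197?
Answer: -10270800/21306857 ≈ -0.48204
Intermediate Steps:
b(q) = 2*q/(-317 + q) (b(q) = (2*q)/(-317 + q) = 2*q/(-317 + q))
((183977 - 58968) + 46171)/(-355111 + b(N)) = ((183977 - 58968) + 46171)/(-355111 + 2*197/(-317 + 197)) = (125009 + 46171)/(-355111 + 2*197/(-120)) = 171180/(-355111 + 2*197*(-1/120)) = 171180/(-355111 - 197/60) = 171180/(-21306857/60) = 171180*(-60/21306857) = -10270800/21306857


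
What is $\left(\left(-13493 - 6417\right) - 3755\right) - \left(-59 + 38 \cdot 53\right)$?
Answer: $-25620$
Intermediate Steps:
$\left(\left(-13493 - 6417\right) - 3755\right) - \left(-59 + 38 \cdot 53\right) = \left(-19910 - 3755\right) - \left(-59 + 2014\right) = -23665 - 1955 = -25620$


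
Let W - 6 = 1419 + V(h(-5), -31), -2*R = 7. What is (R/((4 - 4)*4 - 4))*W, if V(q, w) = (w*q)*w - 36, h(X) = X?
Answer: -2989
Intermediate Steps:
R = -7/2 (R = -½*7 = -7/2 ≈ -3.5000)
V(q, w) = -36 + q*w² (V(q, w) = (q*w)*w - 36 = q*w² - 36 = -36 + q*w²)
W = -3416 (W = 6 + (1419 + (-36 - 5*(-31)²)) = 6 + (1419 + (-36 - 5*961)) = 6 + (1419 + (-36 - 4805)) = 6 + (1419 - 4841) = 6 - 3422 = -3416)
(R/((4 - 4)*4 - 4))*W = (-7/2/((4 - 4)*4 - 4))*(-3416) = (-7/2/(0*4 - 4))*(-3416) = (-7/2/(0 - 4))*(-3416) = (-7/2/(-4))*(-3416) = -¼*(-7/2)*(-3416) = (7/8)*(-3416) = -2989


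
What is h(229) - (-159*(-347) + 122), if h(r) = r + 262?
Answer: -54804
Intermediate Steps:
h(r) = 262 + r
h(229) - (-159*(-347) + 122) = (262 + 229) - (-159*(-347) + 122) = 491 - (55173 + 122) = 491 - 1*55295 = 491 - 55295 = -54804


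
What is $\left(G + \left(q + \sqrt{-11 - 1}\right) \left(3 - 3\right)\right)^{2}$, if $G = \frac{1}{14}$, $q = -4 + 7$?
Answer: $\frac{1}{196} \approx 0.005102$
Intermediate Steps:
$q = 3$
$G = \frac{1}{14} \approx 0.071429$
$\left(G + \left(q + \sqrt{-11 - 1}\right) \left(3 - 3\right)\right)^{2} = \left(\frac{1}{14} + \left(3 + \sqrt{-11 - 1}\right) \left(3 - 3\right)\right)^{2} = \left(\frac{1}{14} + \left(3 + \sqrt{-12}\right) 0\right)^{2} = \left(\frac{1}{14} + \left(3 + 2 i \sqrt{3}\right) 0\right)^{2} = \left(\frac{1}{14} + 0\right)^{2} = \left(\frac{1}{14}\right)^{2} = \frac{1}{196}$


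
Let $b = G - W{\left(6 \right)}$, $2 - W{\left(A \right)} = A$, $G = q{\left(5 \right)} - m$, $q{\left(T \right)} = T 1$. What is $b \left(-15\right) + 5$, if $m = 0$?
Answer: $-130$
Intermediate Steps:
$q{\left(T \right)} = T$
$G = 5$ ($G = 5 - 0 = 5 + 0 = 5$)
$W{\left(A \right)} = 2 - A$
$b = 9$ ($b = 5 - \left(2 - 6\right) = 5 - -4 = 5 + 4 = 9$)
$b \left(-15\right) + 5 = 9 \left(-15\right) + 5 = -135 + 5 = -130$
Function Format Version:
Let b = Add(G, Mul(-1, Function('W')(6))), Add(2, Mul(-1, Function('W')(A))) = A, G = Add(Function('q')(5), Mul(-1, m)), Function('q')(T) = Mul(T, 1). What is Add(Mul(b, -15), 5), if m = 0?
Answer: -130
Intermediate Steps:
Function('q')(T) = T
G = 5 (G = Add(5, Mul(-1, 0)) = Add(5, 0) = 5)
Function('W')(A) = Add(2, Mul(-1, A))
b = 9 (b = Add(5, Mul(-1, Add(2, Mul(-1, 6)))) = Add(5, Mul(-1, Add(2, -6))) = Add(5, Mul(-1, -4)) = Add(5, 4) = 9)
Add(Mul(b, -15), 5) = Add(Mul(9, -15), 5) = Add(-135, 5) = -130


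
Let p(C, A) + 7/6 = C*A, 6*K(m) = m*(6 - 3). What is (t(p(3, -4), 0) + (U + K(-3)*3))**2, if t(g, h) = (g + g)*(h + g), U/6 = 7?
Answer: 11957764/81 ≈ 1.4763e+5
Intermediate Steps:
U = 42 (U = 6*7 = 42)
K(m) = m/2 (K(m) = (m*(6 - 3))/6 = (m*3)/6 = (3*m)/6 = m/2)
p(C, A) = -7/6 + A*C (p(C, A) = -7/6 + C*A = -7/6 + A*C)
t(g, h) = 2*g*(g + h) (t(g, h) = (2*g)*(g + h) = 2*g*(g + h))
(t(p(3, -4), 0) + (U + K(-3)*3))**2 = (2*(-7/6 - 4*3)*((-7/6 - 4*3) + 0) + (42 + ((1/2)*(-3))*3))**2 = (2*(-7/6 - 12)*((-7/6 - 12) + 0) + (42 - 3/2*3))**2 = (2*(-79/6)*(-79/6 + 0) + (42 - 9/2))**2 = (2*(-79/6)*(-79/6) + 75/2)**2 = (6241/18 + 75/2)**2 = (3458/9)**2 = 11957764/81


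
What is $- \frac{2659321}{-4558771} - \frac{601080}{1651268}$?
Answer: $\frac{58966628441}{268848309701} \approx 0.21933$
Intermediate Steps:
$- \frac{2659321}{-4558771} - \frac{601080}{1651268} = \left(-2659321\right) \left(- \frac{1}{4558771}\right) - \frac{150270}{412817} = \frac{379903}{651253} - \frac{150270}{412817} = \frac{58966628441}{268848309701}$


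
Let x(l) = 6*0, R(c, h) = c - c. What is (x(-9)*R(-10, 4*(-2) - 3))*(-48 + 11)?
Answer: 0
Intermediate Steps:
R(c, h) = 0
x(l) = 0
(x(-9)*R(-10, 4*(-2) - 3))*(-48 + 11) = (0*0)*(-48 + 11) = 0*(-37) = 0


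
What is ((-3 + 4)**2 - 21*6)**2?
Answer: 15625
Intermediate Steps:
((-3 + 4)**2 - 21*6)**2 = (1**2 - 126)**2 = (1 - 126)**2 = (-125)**2 = 15625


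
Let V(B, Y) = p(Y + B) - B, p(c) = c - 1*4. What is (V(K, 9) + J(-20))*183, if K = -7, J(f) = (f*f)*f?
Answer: -1463085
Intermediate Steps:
J(f) = f**3 (J(f) = f**2*f = f**3)
p(c) = -4 + c (p(c) = c - 4 = -4 + c)
V(B, Y) = -4 + Y (V(B, Y) = (-4 + (Y + B)) - B = (-4 + (B + Y)) - B = (-4 + B + Y) - B = -4 + Y)
(V(K, 9) + J(-20))*183 = ((-4 + 9) + (-20)**3)*183 = (5 - 8000)*183 = -7995*183 = -1463085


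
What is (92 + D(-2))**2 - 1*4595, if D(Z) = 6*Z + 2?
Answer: 2129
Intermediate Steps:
D(Z) = 2 + 6*Z
(92 + D(-2))**2 - 1*4595 = (92 + (2 + 6*(-2)))**2 - 1*4595 = (92 + (2 - 12))**2 - 4595 = (92 - 10)**2 - 4595 = 82**2 - 4595 = 6724 - 4595 = 2129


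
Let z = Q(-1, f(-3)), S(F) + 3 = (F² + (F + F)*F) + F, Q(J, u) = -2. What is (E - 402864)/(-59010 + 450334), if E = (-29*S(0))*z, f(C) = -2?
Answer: -201519/195662 ≈ -1.0299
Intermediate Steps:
S(F) = -3 + F + 3*F² (S(F) = -3 + ((F² + (F + F)*F) + F) = -3 + ((F² + (2*F)*F) + F) = -3 + ((F² + 2*F²) + F) = -3 + (3*F² + F) = -3 + (F + 3*F²) = -3 + F + 3*F²)
z = -2
E = -174 (E = -29*(-3 + 0 + 3*0²)*(-2) = -29*(-3 + 0 + 3*0)*(-2) = -29*(-3 + 0 + 0)*(-2) = -29*(-3)*(-2) = 87*(-2) = -174)
(E - 402864)/(-59010 + 450334) = (-174 - 402864)/(-59010 + 450334) = -403038/391324 = -403038*1/391324 = -201519/195662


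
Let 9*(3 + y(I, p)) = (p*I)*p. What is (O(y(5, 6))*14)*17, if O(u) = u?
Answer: 4046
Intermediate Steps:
y(I, p) = -3 + I*p²/9 (y(I, p) = -3 + ((p*I)*p)/9 = -3 + ((I*p)*p)/9 = -3 + (I*p²)/9 = -3 + I*p²/9)
(O(y(5, 6))*14)*17 = ((-3 + (⅑)*5*6²)*14)*17 = ((-3 + (⅑)*5*36)*14)*17 = ((-3 + 20)*14)*17 = (17*14)*17 = 238*17 = 4046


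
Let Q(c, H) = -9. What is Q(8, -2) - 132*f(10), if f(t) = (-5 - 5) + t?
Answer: -9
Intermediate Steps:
f(t) = -10 + t
Q(8, -2) - 132*f(10) = -9 - 132*(-10 + 10) = -9 - 132*0 = -9 + 0 = -9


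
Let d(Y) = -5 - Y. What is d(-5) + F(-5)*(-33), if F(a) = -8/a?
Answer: -264/5 ≈ -52.800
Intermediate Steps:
d(-5) + F(-5)*(-33) = (-5 - 1*(-5)) - 8/(-5)*(-33) = (-5 + 5) - 8*(-⅕)*(-33) = 0 + (8/5)*(-33) = 0 - 264/5 = -264/5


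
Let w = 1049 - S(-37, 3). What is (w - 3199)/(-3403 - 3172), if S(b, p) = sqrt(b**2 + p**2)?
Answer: 86/263 + sqrt(1378)/6575 ≈ 0.33264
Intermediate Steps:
w = 1049 - sqrt(1378) (w = 1049 - sqrt((-37)**2 + 3**2) = 1049 - sqrt(1369 + 9) = 1049 - sqrt(1378) ≈ 1011.9)
(w - 3199)/(-3403 - 3172) = ((1049 - sqrt(1378)) - 3199)/(-3403 - 3172) = (-2150 - sqrt(1378))/(-6575) = (-2150 - sqrt(1378))*(-1/6575) = 86/263 + sqrt(1378)/6575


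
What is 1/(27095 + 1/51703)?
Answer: 51703/1400892786 ≈ 3.6907e-5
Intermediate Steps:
1/(27095 + 1/51703) = 1/(1400892786/51703) = 51703/1400892786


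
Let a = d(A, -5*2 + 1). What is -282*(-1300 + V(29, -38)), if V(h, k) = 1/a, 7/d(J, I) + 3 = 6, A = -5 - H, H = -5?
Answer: 2565354/7 ≈ 3.6648e+5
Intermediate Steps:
A = 0 (A = -5 - 1*(-5) = -5 + 5 = 0)
d(J, I) = 7/3 (d(J, I) = 7/(-3 + 6) = 7/3)
a = 7/3 ≈ 2.3333
V(h, k) = 3/7 (V(h, k) = 1/(7/3) = 3/7)
-282*(-1300 + V(29, -38)) = -282*(-1300 + 3/7) = -282*(-9097/7) = 2565354/7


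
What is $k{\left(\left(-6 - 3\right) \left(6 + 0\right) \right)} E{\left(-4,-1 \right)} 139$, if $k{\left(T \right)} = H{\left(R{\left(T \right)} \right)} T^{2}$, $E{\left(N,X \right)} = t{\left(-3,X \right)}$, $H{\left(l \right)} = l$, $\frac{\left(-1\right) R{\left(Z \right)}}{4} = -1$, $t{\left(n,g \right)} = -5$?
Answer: $-8106480$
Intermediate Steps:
$R{\left(Z \right)} = 4$ ($R{\left(Z \right)} = \left(-4\right) \left(-1\right) = 4$)
$E{\left(N,X \right)} = -5$
$k{\left(T \right)} = 4 T^{2}$
$k{\left(\left(-6 - 3\right) \left(6 + 0\right) \right)} E{\left(-4,-1 \right)} 139 = 4 \left(\left(-6 - 3\right) \left(6 + 0\right)\right)^{2} \left(-5\right) 139 = 4 \left(\left(-9\right) 6\right)^{2} \left(-5\right) 139 = 4 \left(-54\right)^{2} \left(-5\right) 139 = 4 \cdot 2916 \left(-5\right) 139 = 11664 \left(-5\right) 139 = \left(-58320\right) 139 = -8106480$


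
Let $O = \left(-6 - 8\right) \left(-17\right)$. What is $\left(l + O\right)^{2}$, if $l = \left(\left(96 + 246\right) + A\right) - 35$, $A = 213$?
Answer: $574564$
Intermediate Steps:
$O = 238$ ($O = \left(-14\right) \left(-17\right) = 238$)
$l = 520$ ($l = \left(\left(96 + 246\right) + 213\right) - 35 = \left(342 + 213\right) - 35 = 555 - 35 = 520$)
$\left(l + O\right)^{2} = \left(520 + 238\right)^{2} = 758^{2} = 574564$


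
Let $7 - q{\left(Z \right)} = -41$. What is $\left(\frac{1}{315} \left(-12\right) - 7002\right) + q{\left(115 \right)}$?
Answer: $- \frac{730174}{105} \approx -6954.0$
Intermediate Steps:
$q{\left(Z \right)} = 48$ ($q{\left(Z \right)} = 7 - -41 = 7 + 41 = 48$)
$\left(\frac{1}{315} \left(-12\right) - 7002\right) + q{\left(115 \right)} = \left(\frac{1}{315} \left(-12\right) - 7002\right) + 48 = \left(- \frac{4}{105} - 7002\right) + 48 = - \frac{735214}{105} + 48 = - \frac{730174}{105}$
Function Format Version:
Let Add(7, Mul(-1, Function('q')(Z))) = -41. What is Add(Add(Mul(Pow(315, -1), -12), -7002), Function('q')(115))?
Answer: Rational(-730174, 105) ≈ -6954.0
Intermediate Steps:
Function('q')(Z) = 48 (Function('q')(Z) = Add(7, Mul(-1, -41)) = Add(7, 41) = 48)
Add(Add(Mul(Pow(315, -1), -12), -7002), Function('q')(115)) = Add(Add(Mul(Pow(315, -1), -12), -7002), 48) = Add(Add(Mul(Rational(1, 315), -12), -7002), 48) = Add(Add(Rational(-4, 105), -7002), 48) = Add(Rational(-735214, 105), 48) = Rational(-730174, 105)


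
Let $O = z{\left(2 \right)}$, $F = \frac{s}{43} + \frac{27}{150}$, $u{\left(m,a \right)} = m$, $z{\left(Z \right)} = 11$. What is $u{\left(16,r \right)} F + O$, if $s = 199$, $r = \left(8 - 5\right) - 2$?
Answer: $\frac{94521}{1075} \approx 87.927$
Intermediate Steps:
$r = 1$ ($r = 3 - 2 = 1$)
$F = \frac{10337}{2150}$ ($F = \frac{199}{43} + \frac{27}{150} = 199 \cdot \frac{1}{43} + 27 \cdot \frac{1}{150} = \frac{199}{43} + \frac{9}{50} = \frac{10337}{2150} \approx 4.8079$)
$O = 11$
$u{\left(16,r \right)} F + O = 16 \cdot \frac{10337}{2150} + 11 = \frac{82696}{1075} + 11 = \frac{94521}{1075}$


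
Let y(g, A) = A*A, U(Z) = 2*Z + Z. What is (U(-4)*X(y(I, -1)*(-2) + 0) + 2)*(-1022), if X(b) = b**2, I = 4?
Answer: 47012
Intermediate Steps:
U(Z) = 3*Z
y(g, A) = A**2
(U(-4)*X(y(I, -1)*(-2) + 0) + 2)*(-1022) = ((3*(-4))*((-1)**2*(-2) + 0)**2 + 2)*(-1022) = (-12*(1*(-2) + 0)**2 + 2)*(-1022) = (-12*(-2 + 0)**2 + 2)*(-1022) = (-12*(-2)**2 + 2)*(-1022) = (-12*4 + 2)*(-1022) = (-48 + 2)*(-1022) = -46*(-1022) = 47012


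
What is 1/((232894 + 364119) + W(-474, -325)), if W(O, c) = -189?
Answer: 1/596824 ≈ 1.6755e-6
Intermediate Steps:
1/((232894 + 364119) + W(-474, -325)) = 1/((232894 + 364119) - 189) = 1/(597013 - 189) = 1/596824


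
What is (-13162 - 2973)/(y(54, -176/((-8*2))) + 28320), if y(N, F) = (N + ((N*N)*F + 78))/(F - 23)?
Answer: -16135/25636 ≈ -0.62939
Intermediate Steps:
y(N, F) = (78 + N + F*N**2)/(-23 + F) (y(N, F) = (N + (N**2*F + 78))/(-23 + F) = (N + (F*N**2 + 78))/(-23 + F) = (N + (78 + F*N**2))/(-23 + F) = (78 + N + F*N**2)/(-23 + F))
(-13162 - 2973)/(y(54, -176/((-8*2))) + 28320) = (-13162 - 2973)/((78 + 54 - 176/((-8*2))*54**2)/(-23 - 176/((-8*2))) + 28320) = -16135/((78 + 54 - 176/(-16)*2916)/(-23 - 176/(-16)) + 28320) = -16135/((78 + 54 - 176*(-1/16)*2916)/(-23 - 176*(-1/16)) + 28320) = -16135/((78 + 54 + 11*2916)/(-23 + 11) + 28320) = -16135/((78 + 54 + 32076)/(-12) + 28320) = -16135/(-1/12*32208 + 28320) = -16135/(-2684 + 28320) = -16135/25636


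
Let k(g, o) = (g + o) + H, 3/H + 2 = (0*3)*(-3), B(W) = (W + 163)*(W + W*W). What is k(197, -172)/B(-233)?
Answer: -47/7567840 ≈ -6.2105e-6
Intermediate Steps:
B(W) = (163 + W)*(W + W**2)
H = -3/2 (H = 3/(-2 + (0*3)*(-3)) = 3/(-2 + 0*(-3)) = 3/(-2 + 0) = 3/(-2) = 3*(-1/2) = -3/2 ≈ -1.5000)
k(g, o) = -3/2 + g + o (k(g, o) = (g + o) - 3/2 = -3/2 + g + o)
k(197, -172)/B(-233) = (-3/2 + 197 - 172)/((-233*(163 + (-233)**2 + 164*(-233)))) = 47/(2*((-233*(163 + 54289 - 38212)))) = 47/(2*((-233*16240))) = (47/2)/(-3783920) = (47/2)*(-1/3783920) = -47/7567840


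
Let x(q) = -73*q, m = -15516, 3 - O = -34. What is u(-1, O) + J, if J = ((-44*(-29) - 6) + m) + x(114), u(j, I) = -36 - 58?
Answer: -22662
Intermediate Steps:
O = 37 (O = 3 - 1*(-34) = 3 + 34 = 37)
u(j, I) = -94
J = -22568 (J = ((-44*(-29) - 6) - 15516) - 73*114 = ((1276 - 6) - 15516) - 8322 = (1270 - 15516) - 8322 = -14246 - 8322 = -22568)
u(-1, O) + J = -94 - 22568 = -22662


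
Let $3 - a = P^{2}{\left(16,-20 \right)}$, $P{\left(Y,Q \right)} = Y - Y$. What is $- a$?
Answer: $-3$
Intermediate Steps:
$P{\left(Y,Q \right)} = 0$
$a = 3$ ($a = 3 - 0^{2} = 3 - 0 = 3 + 0 = 3$)
$- a = \left(-1\right) 3 = -3$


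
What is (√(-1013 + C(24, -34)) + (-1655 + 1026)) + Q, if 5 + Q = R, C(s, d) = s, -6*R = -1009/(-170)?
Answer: -647689/1020 + I*√989 ≈ -634.99 + 31.448*I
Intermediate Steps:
R = -1009/1020 (R = -(-1009)/(6*(-170)) = -(-1009)*(-1)/(6*170) = -⅙*1009/170 = -1009/1020 ≈ -0.98922)
Q = -6109/1020 (Q = -5 - 1009/1020 = -6109/1020 ≈ -5.9892)
(√(-1013 + C(24, -34)) + (-1655 + 1026)) + Q = (√(-1013 + 24) + (-1655 + 1026)) - 6109/1020 = (√(-989) - 629) - 6109/1020 = (I*√989 - 629) - 6109/1020 = (-629 + I*√989) - 6109/1020 = -647689/1020 + I*√989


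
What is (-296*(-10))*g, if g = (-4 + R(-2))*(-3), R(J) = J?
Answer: 53280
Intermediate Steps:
g = 18 (g = (-4 - 2)*(-3) = -6*(-3) = 18)
(-296*(-10))*g = -296*(-10)*18 = 2960*18 = 53280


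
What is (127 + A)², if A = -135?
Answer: 64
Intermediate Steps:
(127 + A)² = (127 - 135)² = (-8)² = 64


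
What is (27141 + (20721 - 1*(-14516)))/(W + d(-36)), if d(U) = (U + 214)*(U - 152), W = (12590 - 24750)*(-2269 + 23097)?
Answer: -31189/126650972 ≈ -0.00024626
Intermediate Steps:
W = -253268480 (W = -12160*20828 = -253268480)
d(U) = (-152 + U)*(214 + U) (d(U) = (214 + U)*(-152 + U) = (-152 + U)*(214 + U))
(27141 + (20721 - 1*(-14516)))/(W + d(-36)) = (27141 + (20721 - 1*(-14516)))/(-253268480 + (-32528 + (-36)² + 62*(-36))) = (27141 + (20721 + 14516))/(-253268480 + (-32528 + 1296 - 2232)) = (27141 + 35237)/(-253268480 - 33464) = 62378/(-253301944) = 62378*(-1/253301944) = -31189/126650972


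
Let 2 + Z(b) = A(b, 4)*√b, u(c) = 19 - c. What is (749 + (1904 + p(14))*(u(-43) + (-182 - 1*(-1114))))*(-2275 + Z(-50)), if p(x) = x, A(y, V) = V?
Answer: -4342787757 + 38144820*I*√2 ≈ -4.3428e+9 + 5.3945e+7*I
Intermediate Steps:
Z(b) = -2 + 4*√b
(749 + (1904 + p(14))*(u(-43) + (-182 - 1*(-1114))))*(-2275 + Z(-50)) = (749 + (1904 + 14)*((19 - 1*(-43)) + (-182 - 1*(-1114))))*(-2275 + (-2 + 4*√(-50))) = (749 + 1918*((19 + 43) + (-182 + 1114)))*(-2275 + (-2 + 4*(5*I*√2))) = (749 + 1918*(62 + 932))*(-2275 + (-2 + 20*I*√2)) = (749 + 1918*994)*(-2277 + 20*I*√2) = (749 + 1906492)*(-2277 + 20*I*√2) = 1907241*(-2277 + 20*I*√2) = -4342787757 + 38144820*I*√2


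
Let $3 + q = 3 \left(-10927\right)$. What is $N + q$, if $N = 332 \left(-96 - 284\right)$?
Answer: $-158944$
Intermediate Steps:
$q = -32784$ ($q = -3 + 3 \left(-10927\right) = -3 - 32781 = -32784$)
$N = -126160$ ($N = 332 \left(-380\right) = -126160$)
$N + q = -126160 - 32784 = -158944$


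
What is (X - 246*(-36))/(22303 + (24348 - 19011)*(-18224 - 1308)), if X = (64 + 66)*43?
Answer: -14446/104219981 ≈ -0.00013861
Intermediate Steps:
X = 5590 (X = 130*43 = 5590)
(X - 246*(-36))/(22303 + (24348 - 19011)*(-18224 - 1308)) = (5590 - 246*(-36))/(22303 + (24348 - 19011)*(-18224 - 1308)) = (5590 + 8856)/(22303 + 5337*(-19532)) = 14446/(22303 - 104242284) = 14446/(-104219981) = 14446*(-1/104219981) = -14446/104219981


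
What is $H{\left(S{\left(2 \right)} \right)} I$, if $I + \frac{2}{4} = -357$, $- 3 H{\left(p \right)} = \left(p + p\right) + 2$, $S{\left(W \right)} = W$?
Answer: $715$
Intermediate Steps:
$H{\left(p \right)} = - \frac{2}{3} - \frac{2 p}{3}$ ($H{\left(p \right)} = - \frac{\left(p + p\right) + 2}{3} = - \frac{2 p + 2}{3} = - \frac{2 + 2 p}{3} = - \frac{2}{3} - \frac{2 p}{3}$)
$I = - \frac{715}{2}$ ($I = - \frac{1}{2} - 357 = - \frac{715}{2} \approx -357.5$)
$H{\left(S{\left(2 \right)} \right)} I = \left(- \frac{2}{3} - \frac{4}{3}\right) \left(- \frac{715}{2}\right) = \left(-2\right) \left(- \frac{715}{2}\right) = 715$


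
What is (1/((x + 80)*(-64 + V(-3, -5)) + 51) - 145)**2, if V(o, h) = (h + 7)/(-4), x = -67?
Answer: 52156054129/2480625 ≈ 21025.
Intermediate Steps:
V(o, h) = -7/4 - h/4 (V(o, h) = (7 + h)*(-1/4) = -7/4 - h/4)
(1/((x + 80)*(-64 + V(-3, -5)) + 51) - 145)**2 = (1/((-67 + 80)*(-64 + (-7/4 - 1/4*(-5))) + 51) - 145)**2 = (1/(13*(-64 + (-7/4 + 5/4)) + 51) - 145)**2 = (1/(13*(-64 - 1/2) + 51) - 145)**2 = (1/(13*(-129/2) + 51) - 145)**2 = (1/(-1677/2 + 51) - 145)**2 = (1/(-1575/2) - 145)**2 = (-2/1575 - 145)**2 = (-228377/1575)**2 = 52156054129/2480625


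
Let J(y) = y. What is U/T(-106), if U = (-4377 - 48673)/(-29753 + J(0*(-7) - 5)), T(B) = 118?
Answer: 26525/1755722 ≈ 0.015108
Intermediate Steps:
U = 26525/14879 (U = (-4377 - 48673)/(-29753 + (0*(-7) - 5)) = -53050/(-29753 + (0 - 5)) = -53050/(-29753 - 5) = -53050/(-29758) = -53050*(-1/29758) = 26525/14879 ≈ 1.7827)
U/T(-106) = (26525/14879)/118 = (26525/14879)*(1/118) = 26525/1755722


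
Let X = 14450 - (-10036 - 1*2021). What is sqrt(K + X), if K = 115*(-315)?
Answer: I*sqrt(9718) ≈ 98.58*I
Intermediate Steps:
K = -36225
X = 26507 (X = 14450 - (-10036 - 2021) = 14450 - 1*(-12057) = 14450 + 12057 = 26507)
sqrt(K + X) = sqrt(-36225 + 26507) = sqrt(-9718) = I*sqrt(9718)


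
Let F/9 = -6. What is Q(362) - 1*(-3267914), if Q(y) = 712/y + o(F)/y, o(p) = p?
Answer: 591492763/181 ≈ 3.2679e+6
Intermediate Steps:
F = -54 (F = 9*(-6) = -54)
Q(y) = 658/y (Q(y) = 712/y - 54/y = 658/y)
Q(362) - 1*(-3267914) = 658/362 - 1*(-3267914) = 658*(1/362) + 3267914 = 329/181 + 3267914 = 591492763/181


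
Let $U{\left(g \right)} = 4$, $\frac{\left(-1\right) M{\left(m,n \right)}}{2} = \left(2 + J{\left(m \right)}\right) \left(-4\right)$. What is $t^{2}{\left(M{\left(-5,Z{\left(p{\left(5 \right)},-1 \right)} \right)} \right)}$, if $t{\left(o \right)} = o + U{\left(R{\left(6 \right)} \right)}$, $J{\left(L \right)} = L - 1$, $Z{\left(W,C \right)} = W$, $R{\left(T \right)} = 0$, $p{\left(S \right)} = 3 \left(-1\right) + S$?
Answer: $784$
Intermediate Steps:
$p{\left(S \right)} = -3 + S$
$J{\left(L \right)} = -1 + L$ ($J{\left(L \right)} = L - 1 = -1 + L$)
$M{\left(m,n \right)} = 8 + 8 m$ ($M{\left(m,n \right)} = - 2 \left(2 + \left(-1 + m\right)\right) \left(-4\right) = - 2 \left(1 + m\right) \left(-4\right) = - 2 \left(-4 - 4 m\right) = 8 + 8 m$)
$t{\left(o \right)} = 4 + o$ ($t{\left(o \right)} = o + 4 = 4 + o$)
$t^{2}{\left(M{\left(-5,Z{\left(p{\left(5 \right)},-1 \right)} \right)} \right)} = \left(4 + \left(8 + 8 \left(-5\right)\right)\right)^{2} = \left(4 + \left(8 - 40\right)\right)^{2} = \left(4 - 32\right)^{2} = \left(-28\right)^{2} = 784$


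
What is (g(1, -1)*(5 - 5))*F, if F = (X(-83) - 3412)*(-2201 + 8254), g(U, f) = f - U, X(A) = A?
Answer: 0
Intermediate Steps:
F = -21155235 (F = (-83 - 3412)*(-2201 + 8254) = -3495*6053 = -21155235)
(g(1, -1)*(5 - 5))*F = ((-1 - 1*1)*(5 - 5))*(-21155235) = ((-1 - 1)*0)*(-21155235) = -2*0*(-21155235) = 0*(-21155235) = 0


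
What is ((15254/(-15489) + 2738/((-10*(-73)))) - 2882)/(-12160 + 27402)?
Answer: -16277707039/86170418370 ≈ -0.18890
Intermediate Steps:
((15254/(-15489) + 2738/((-10*(-73)))) - 2882)/(-12160 + 27402) = ((15254*(-1/15489) + 2738/730) - 2882)/15242 = ((-15254/15489 + 2738*(1/730)) - 2882)*(1/15242) = ((-15254/15489 + 1369/365) - 2882)*(1/15242) = (15636731/5653485 - 2882)*(1/15242) = -16277707039/5653485*1/15242 = -16277707039/86170418370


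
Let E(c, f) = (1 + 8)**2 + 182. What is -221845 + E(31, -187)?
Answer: -221582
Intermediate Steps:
E(c, f) = 263 (E(c, f) = 9**2 + 182 = 81 + 182 = 263)
-221845 + E(31, -187) = -221845 + 263 = -221582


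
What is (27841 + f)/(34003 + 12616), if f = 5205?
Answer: 33046/46619 ≈ 0.70885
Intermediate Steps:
(27841 + f)/(34003 + 12616) = (27841 + 5205)/(34003 + 12616) = 33046/46619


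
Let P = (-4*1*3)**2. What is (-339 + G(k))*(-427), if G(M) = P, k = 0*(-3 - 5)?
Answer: 83265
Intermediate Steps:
k = 0 (k = 0*(-8) = 0)
P = 144 (P = (-4*3)**2 = (-12)**2 = 144)
G(M) = 144
(-339 + G(k))*(-427) = (-339 + 144)*(-427) = -195*(-427) = 83265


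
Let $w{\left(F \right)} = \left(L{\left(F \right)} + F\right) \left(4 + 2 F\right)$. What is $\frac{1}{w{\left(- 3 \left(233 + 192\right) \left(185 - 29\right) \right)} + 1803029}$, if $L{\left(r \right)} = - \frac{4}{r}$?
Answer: $\frac{49725}{3934412428509229} \approx 1.2638 \cdot 10^{-11}$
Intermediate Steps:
$w{\left(F \right)} = \left(4 + 2 F\right) \left(F - \frac{4}{F}\right)$ ($w{\left(F \right)} = \left(- \frac{4}{F} + F\right) \left(4 + 2 F\right) = \left(F - \frac{4}{F}\right) \left(4 + 2 F\right) = \left(4 + 2 F\right) \left(F - \frac{4}{F}\right)$)
$\frac{1}{w{\left(- 3 \left(233 + 192\right) \left(185 - 29\right) \right)} + 1803029} = \frac{1}{\left(-8 - \frac{16}{\left(-3\right) \left(233 + 192\right) \left(185 - 29\right)} + 2 \left(- 3 \left(233 + 192\right) \left(185 - 29\right)\right)^{2} + 4 \left(- 3 \left(233 + 192\right) \left(185 - 29\right)\right)\right) + 1803029} = \frac{1}{\left(-8 - \frac{16}{\left(-3\right) 425 \cdot 156} + 2 \left(- 3 \cdot 425 \cdot 156\right)^{2} + 4 \left(- 3 \cdot 425 \cdot 156\right)\right) + 1803029} = \frac{1}{\left(-8 - \frac{16}{\left(-3\right) 66300} + 2 \left(\left(-3\right) 66300\right)^{2} + 4 \left(\left(-3\right) 66300\right)\right) + 1803029} = \frac{1}{\left(-8 - \frac{16}{-198900} + 2 \left(-198900\right)^{2} + 4 \left(-198900\right)\right) + 1803029} = \frac{1}{\left(-8 - - \frac{4}{49725} + 2 \cdot 39561210000 - 795600\right) + 1803029} = \frac{1}{\left(-8 + \frac{4}{49725} + 79122420000 - 795600\right) + 1803029} = \frac{1}{\frac{3934322772892204}{49725} + 1803029} = \frac{1}{\frac{3934412428509229}{49725}} = \frac{49725}{3934412428509229}$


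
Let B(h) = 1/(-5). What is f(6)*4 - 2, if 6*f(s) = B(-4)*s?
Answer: -14/5 ≈ -2.8000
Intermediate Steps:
B(h) = -⅕
f(s) = -s/30 (f(s) = (-s/5)/6 = -s/30)
f(6)*4 - 2 = -1/30*6*4 - 2 = -⅕*4 - 2 = -⅘ - 2 = -14/5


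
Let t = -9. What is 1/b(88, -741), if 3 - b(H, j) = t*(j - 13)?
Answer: -1/6783 ≈ -0.00014743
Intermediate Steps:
b(H, j) = -114 + 9*j (b(H, j) = 3 - (-9)*(j - 13) = 3 - (-9)*(-13 + j) = 3 - (117 - 9*j) = 3 + (-117 + 9*j) = -114 + 9*j)
1/b(88, -741) = 1/(-114 + 9*(-741)) = 1/(-114 - 6669) = 1/(-6783) = -1/6783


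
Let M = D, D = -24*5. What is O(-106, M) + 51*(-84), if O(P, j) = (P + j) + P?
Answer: -4616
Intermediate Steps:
D = -120
M = -120
O(P, j) = j + 2*P
O(-106, M) + 51*(-84) = (-120 + 2*(-106)) + 51*(-84) = (-120 - 212) - 4284 = -332 - 4284 = -4616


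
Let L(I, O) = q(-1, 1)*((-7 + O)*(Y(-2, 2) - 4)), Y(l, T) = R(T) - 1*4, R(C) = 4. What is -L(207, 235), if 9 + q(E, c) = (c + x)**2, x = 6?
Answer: 36480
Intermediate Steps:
Y(l, T) = 0 (Y(l, T) = 4 - 1*4 = 4 - 4 = 0)
q(E, c) = -9 + (6 + c)**2 (q(E, c) = -9 + (c + 6)**2 = -9 + (6 + c)**2)
L(I, O) = 1120 - 160*O (L(I, O) = (-9 + (6 + 1)**2)*((-7 + O)*(0 - 4)) = (-9 + 7**2)*((-7 + O)*(-4)) = (-9 + 49)*(28 - 4*O) = 40*(28 - 4*O) = 1120 - 160*O)
-L(207, 235) = -(1120 - 160*235) = -(1120 - 37600) = -1*(-36480) = 36480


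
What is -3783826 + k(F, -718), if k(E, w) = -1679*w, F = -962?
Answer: -2578304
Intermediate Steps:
-3783826 + k(F, -718) = -3783826 - 1679*(-718) = -3783826 + 1205522 = -2578304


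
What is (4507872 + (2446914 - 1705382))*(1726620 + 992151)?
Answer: 14271927362484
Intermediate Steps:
(4507872 + (2446914 - 1705382))*(1726620 + 992151) = (4507872 + 741532)*2718771 = 5249404*2718771 = 14271927362484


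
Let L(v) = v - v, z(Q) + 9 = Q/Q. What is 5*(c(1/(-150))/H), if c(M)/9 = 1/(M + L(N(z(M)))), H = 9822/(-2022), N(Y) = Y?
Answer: 2274750/1637 ≈ 1389.6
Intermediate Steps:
z(Q) = -8 (z(Q) = -9 + Q/Q = -9 + 1 = -8)
L(v) = 0
H = -1637/337 (H = 9822*(-1/2022) = -1637/337 ≈ -4.8576)
c(M) = 9/M (c(M) = 9/(M + 0) = 9/M)
5*(c(1/(-150))/H) = 5*((9/(1/(-150)))/(-1637/337)) = 5*((9/(-1/150))*(-337/1637)) = 5*((9*(-150))*(-337/1637)) = 5*(-1350*(-337/1637)) = 5*(454950/1637) = 2274750/1637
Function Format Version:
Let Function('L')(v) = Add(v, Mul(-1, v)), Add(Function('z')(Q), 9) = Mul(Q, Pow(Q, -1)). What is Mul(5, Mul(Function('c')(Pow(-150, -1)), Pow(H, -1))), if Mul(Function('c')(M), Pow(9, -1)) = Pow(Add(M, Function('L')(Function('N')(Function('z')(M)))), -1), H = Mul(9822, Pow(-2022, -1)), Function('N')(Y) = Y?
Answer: Rational(2274750, 1637) ≈ 1389.6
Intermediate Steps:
Function('z')(Q) = -8 (Function('z')(Q) = Add(-9, Mul(Q, Pow(Q, -1))) = Add(-9, 1) = -8)
Function('L')(v) = 0
H = Rational(-1637, 337) (H = Mul(9822, Rational(-1, 2022)) = Rational(-1637, 337) ≈ -4.8576)
Function('c')(M) = Mul(9, Pow(M, -1)) (Function('c')(M) = Mul(9, Pow(Add(M, 0), -1)) = Mul(9, Pow(M, -1)))
Mul(5, Mul(Function('c')(Pow(-150, -1)), Pow(H, -1))) = Mul(5, Mul(Mul(9, Pow(Pow(-150, -1), -1)), Pow(Rational(-1637, 337), -1))) = Mul(5, Mul(Mul(9, Pow(Rational(-1, 150), -1)), Rational(-337, 1637))) = Mul(5, Mul(Mul(9, -150), Rational(-337, 1637))) = Mul(5, Mul(-1350, Rational(-337, 1637))) = Mul(5, Rational(454950, 1637)) = Rational(2274750, 1637)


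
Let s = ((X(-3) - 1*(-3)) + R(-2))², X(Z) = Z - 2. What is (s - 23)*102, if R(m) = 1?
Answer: -2244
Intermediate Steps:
X(Z) = -2 + Z
s = 1 (s = (((-2 - 3) - 1*(-3)) + 1)² = ((-5 + 3) + 1)² = (-2 + 1)² = (-1)² = 1)
(s - 23)*102 = (1 - 23)*102 = -22*102 = -2244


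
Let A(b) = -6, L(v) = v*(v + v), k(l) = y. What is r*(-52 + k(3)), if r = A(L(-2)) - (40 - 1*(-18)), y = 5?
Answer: 3008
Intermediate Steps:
k(l) = 5
L(v) = 2*v² (L(v) = v*(2*v) = 2*v²)
r = -64 (r = -6 - (40 - 1*(-18)) = -6 - (40 + 18) = -6 - 1*58 = -6 - 58 = -64)
r*(-52 + k(3)) = -64*(-52 + 5) = -64*(-47) = 3008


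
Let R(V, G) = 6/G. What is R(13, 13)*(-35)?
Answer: -210/13 ≈ -16.154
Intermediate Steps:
R(13, 13)*(-35) = (6/13)*(-35) = -210/13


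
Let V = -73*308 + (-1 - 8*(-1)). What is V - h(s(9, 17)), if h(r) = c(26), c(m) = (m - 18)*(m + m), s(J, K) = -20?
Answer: -22893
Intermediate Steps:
c(m) = 2*m*(-18 + m) (c(m) = (-18 + m)*(2*m) = 2*m*(-18 + m))
h(r) = 416 (h(r) = 2*26*(-18 + 26) = 2*26*8 = 416)
V = -22477 (V = -22484 + (-1 + 8) = -22484 + 7 = -22477)
V - h(s(9, 17)) = -22477 - 1*416 = -22477 - 416 = -22893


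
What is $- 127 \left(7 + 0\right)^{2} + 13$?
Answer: $-6210$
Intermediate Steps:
$- 127 \left(7 + 0\right)^{2} + 13 = - 127 \cdot 7^{2} + 13 = \left(-127\right) 49 + 13 = -6223 + 13 = -6210$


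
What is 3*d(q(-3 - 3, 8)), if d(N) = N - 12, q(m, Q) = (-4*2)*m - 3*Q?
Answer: 36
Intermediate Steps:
q(m, Q) = -8*m - 3*Q
d(N) = -12 + N
3*d(q(-3 - 3, 8)) = 3*(-12 + (-8*(-3 - 3) - 3*8)) = 3*(-12 + (-8*(-6) - 24)) = 3*(-12 + (48 - 24)) = 3*(-12 + 24) = 3*12 = 36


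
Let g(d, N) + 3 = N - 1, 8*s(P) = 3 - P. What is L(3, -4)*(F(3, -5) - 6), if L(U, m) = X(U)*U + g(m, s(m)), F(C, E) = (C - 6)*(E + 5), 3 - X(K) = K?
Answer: 75/4 ≈ 18.750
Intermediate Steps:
s(P) = 3/8 - P/8 (s(P) = (3 - P)/8 = 3/8 - P/8)
g(d, N) = -4 + N (g(d, N) = -3 + (N - 1) = -3 + (-1 + N) = -4 + N)
X(K) = 3 - K
F(C, E) = (-6 + C)*(5 + E)
L(U, m) = -29/8 - m/8 + U*(3 - U) (L(U, m) = (3 - U)*U + (-4 + (3/8 - m/8)) = U*(3 - U) + (-29/8 - m/8) = -29/8 - m/8 + U*(3 - U))
L(3, -4)*(F(3, -5) - 6) = (-29/8 - ⅛*(-4) - 1*3*(-3 + 3))*((-30 - 6*(-5) + 5*3 + 3*(-5)) - 6) = (-29/8 + ½ - 1*3*0)*((-30 + 30 + 15 - 15) - 6) = (-29/8 + ½ + 0)*(0 - 6) = -25/8*(-6) = 75/4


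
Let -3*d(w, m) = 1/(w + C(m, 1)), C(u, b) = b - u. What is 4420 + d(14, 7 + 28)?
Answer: 265201/60 ≈ 4420.0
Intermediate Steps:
d(w, m) = -1/(3*(1 + w - m)) (d(w, m) = -1/(3*(w + (1 - m))) = -1/(3*(1 + w - m)))
4420 + d(14, 7 + 28) = 4420 - 1/(3 - 3*(7 + 28) + 3*14) = 4420 - 1/(3 - 3*35 + 42) = 4420 - 1/(3 - 105 + 42) = 4420 - 1/(-60) = 4420 - 1*(-1/60) = 4420 + 1/60 = 265201/60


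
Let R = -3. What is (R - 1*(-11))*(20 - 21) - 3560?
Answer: -3568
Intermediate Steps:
(R - 1*(-11))*(20 - 21) - 3560 = (-3 - 1*(-11))*(20 - 21) - 3560 = (-3 + 11)*(-1) - 3560 = 8*(-1) - 3560 = -8 - 3560 = -3568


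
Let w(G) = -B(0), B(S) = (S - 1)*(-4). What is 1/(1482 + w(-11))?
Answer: 1/1478 ≈ 0.00067659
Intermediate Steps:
B(S) = 4 - 4*S (B(S) = (-1 + S)*(-4) = 4 - 4*S)
w(G) = -4 (w(G) = -(4 - 4*0) = -(4 + 0) = -1*4 = -4)
1/(1482 + w(-11)) = 1/(1482 - 4) = 1/1478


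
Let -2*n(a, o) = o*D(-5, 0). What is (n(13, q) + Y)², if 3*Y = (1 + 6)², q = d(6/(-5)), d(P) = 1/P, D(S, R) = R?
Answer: 2401/9 ≈ 266.78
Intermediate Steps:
q = -⅚ (q = 1/(6/(-5)) = 1/(6*(-⅕)) = 1/(-6/5) = -⅚ ≈ -0.83333)
n(a, o) = 0 (n(a, o) = -o*0/2 = -½*0 = 0)
Y = 49/3 (Y = (1 + 6)²/3 = (⅓)*7² = (⅓)*49 = 49/3 ≈ 16.333)
(n(13, q) + Y)² = (0 + 49/3)² = (49/3)² = 2401/9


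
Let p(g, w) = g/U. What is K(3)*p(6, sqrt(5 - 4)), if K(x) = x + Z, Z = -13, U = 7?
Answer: -60/7 ≈ -8.5714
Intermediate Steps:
K(x) = -13 + x (K(x) = x - 13 = -13 + x)
p(g, w) = g/7
K(3)*p(6, sqrt(5 - 4)) = (-13 + 3)*((1/7)*6) = -10*6/7 = -60/7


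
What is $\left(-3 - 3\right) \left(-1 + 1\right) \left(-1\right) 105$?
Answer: $0$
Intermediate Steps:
$\left(-3 - 3\right) \left(-1 + 1\right) \left(-1\right) 105 = - 6 \cdot 0 \left(-1\right) 105 = \left(-6\right) 0 \cdot 105 = 0 \cdot 105 = 0$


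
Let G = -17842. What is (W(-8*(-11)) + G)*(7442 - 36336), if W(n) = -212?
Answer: 521652276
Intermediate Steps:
(W(-8*(-11)) + G)*(7442 - 36336) = (-212 - 17842)*(7442 - 36336) = -18054*(-28894) = 521652276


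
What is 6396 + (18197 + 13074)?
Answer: 37667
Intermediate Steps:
6396 + (18197 + 13074) = 6396 + 31271 = 37667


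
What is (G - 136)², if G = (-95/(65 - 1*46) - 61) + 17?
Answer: 34225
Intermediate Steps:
G = -49 (G = (-95/(65 - 46) - 61) + 17 = (-95/19 - 61) + 17 = (-95*1/19 - 61) + 17 = (-5 - 61) + 17 = -66 + 17 = -49)
(G - 136)² = (-49 - 136)² = (-185)² = 34225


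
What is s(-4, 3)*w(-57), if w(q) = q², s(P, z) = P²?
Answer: 51984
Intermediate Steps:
s(-4, 3)*w(-57) = (-4)²*(-57)² = 16*3249 = 51984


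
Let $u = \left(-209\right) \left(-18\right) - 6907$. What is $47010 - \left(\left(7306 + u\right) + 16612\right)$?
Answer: $26237$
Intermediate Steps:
$u = -3145$ ($u = 3762 - 6907 = -3145$)
$47010 - \left(\left(7306 + u\right) + 16612\right) = 47010 - \left(\left(7306 - 3145\right) + 16612\right) = 47010 - \left(4161 + 16612\right) = 47010 - 20773 = 26237$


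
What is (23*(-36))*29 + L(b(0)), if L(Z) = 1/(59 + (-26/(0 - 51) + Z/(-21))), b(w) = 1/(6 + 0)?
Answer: -3060399294/127453 ≈ -24012.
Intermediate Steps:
b(w) = ⅙ (b(w) = 1/6 = ⅙)
L(Z) = 1/(3035/51 - Z/21) (L(Z) = 1/(59 + (-26/(-51) + Z*(-1/21))) = 1/(59 + (-26*(-1/51) - Z/21)) = 1/(59 + (26/51 - Z/21)) = 1/(3035/51 - Z/21))
(23*(-36))*29 + L(b(0)) = (23*(-36))*29 - 357/(-21245 + 17*(⅙)) = -828*29 - 357/(-21245 + 17/6) = -24012 - 357/(-127453/6) = -24012 - 357*(-6/127453) = -24012 + 2142/127453 = -3060399294/127453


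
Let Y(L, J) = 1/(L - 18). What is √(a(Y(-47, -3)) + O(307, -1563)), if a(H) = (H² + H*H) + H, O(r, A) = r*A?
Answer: 4*I*√126708018/65 ≈ 692.71*I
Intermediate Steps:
Y(L, J) = 1/(-18 + L)
O(r, A) = A*r
a(H) = H + 2*H² (a(H) = (H² + H²) + H = 2*H² + H = H + 2*H²)
√(a(Y(-47, -3)) + O(307, -1563)) = √((1 + 2/(-18 - 47))/(-18 - 47) - 1563*307) = √((1 + 2/(-65))/(-65) - 479841) = √(-(1 + 2*(-1/65))/65 - 479841) = √(-(1 - 2/65)/65 - 479841) = √(-1/65*63/65 - 479841) = √(-63/4225 - 479841) = √(-2027328288/4225) = 4*I*√126708018/65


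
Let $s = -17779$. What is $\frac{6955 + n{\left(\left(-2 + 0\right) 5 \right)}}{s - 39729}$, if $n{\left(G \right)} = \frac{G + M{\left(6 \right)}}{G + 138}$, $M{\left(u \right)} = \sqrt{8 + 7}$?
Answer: $- \frac{40465}{334592} - \frac{\sqrt{15}}{7361024} \approx -0.12094$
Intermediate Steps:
$M{\left(u \right)} = \sqrt{15}$
$n{\left(G \right)} = \frac{G + \sqrt{15}}{138 + G}$ ($n{\left(G \right)} = \frac{G + \sqrt{15}}{G + 138} = \frac{G + \sqrt{15}}{138 + G}$)
$\frac{6955 + n{\left(\left(-2 + 0\right) 5 \right)}}{s - 39729} = \frac{6955 + \frac{\left(-2 + 0\right) 5 + \sqrt{15}}{138 + \left(-2 + 0\right) 5}}{-17779 - 39729} = \frac{6955 + \frac{\left(-2\right) 5 + \sqrt{15}}{138 - 10}}{-57508} = \left(6955 + \frac{-10 + \sqrt{15}}{138 - 10}\right) \left(- \frac{1}{57508}\right) = \left(6955 + \frac{-10 + \sqrt{15}}{128}\right) \left(- \frac{1}{57508}\right) = \left(6955 - \left(\frac{5}{64} - \frac{\sqrt{15}}{128}\right)\right) \left(- \frac{1}{57508}\right) = \left(\frac{445115}{64} + \frac{\sqrt{15}}{128}\right) \left(- \frac{1}{57508}\right) = - \frac{40465}{334592} - \frac{\sqrt{15}}{7361024}$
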